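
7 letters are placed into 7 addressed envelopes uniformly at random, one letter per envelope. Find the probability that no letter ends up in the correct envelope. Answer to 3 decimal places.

0.368

This is the derangement probability: permutations of 7 with no fixed point.
D(7) = 7! · (1 − 1/1! + 1/2! − ··· + (−1)^7/7!) = 1854.
P = 1854/5040 = 103/280 ≈ 0.368.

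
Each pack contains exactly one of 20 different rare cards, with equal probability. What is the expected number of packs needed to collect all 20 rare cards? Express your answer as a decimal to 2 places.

71.95

After i distinct types are collected, each trial gives a new one with probability (20−i)/20, so the expected wait for the next new type is 20/(20−i).
E = 20/20 + 20/19 + 20/18 + 20/17 + 20/16 + 20/15 + 20/14 + 20/13 + 20/12 + 20/11 + 20/10 + 20/9 + 20/8 + 20/7 + 20/6 + 20/5 + 20/4 + 20/3 + 20/2 + 20/1 = 279175675/3879876 ≈ 71.95.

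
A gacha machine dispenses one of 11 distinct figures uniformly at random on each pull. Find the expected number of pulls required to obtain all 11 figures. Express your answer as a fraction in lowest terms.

After i distinct types are collected, each trial gives a new one with probability (11−i)/11, so the expected wait for the next new type is 11/(11−i).
E = 11/11 + 11/10 + 11/9 + 11/8 + 11/7 + 11/6 + 11/5 + 11/4 + 11/3 + 11/2 + 11/1 = 83711/2520.

83711/2520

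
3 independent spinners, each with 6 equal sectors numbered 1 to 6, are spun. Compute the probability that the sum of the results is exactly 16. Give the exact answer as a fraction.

1/36

There are 6^3 = 216 equally likely outcomes.
The number of ordered 3-tuples from {1,…,6} summing to 16 is 6.
P(sum = 16) = 6/216 = 1/36.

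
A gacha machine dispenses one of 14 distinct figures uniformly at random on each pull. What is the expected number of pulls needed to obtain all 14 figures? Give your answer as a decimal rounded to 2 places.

45.52

After i distinct types are collected, each trial gives a new one with probability (14−i)/14, so the expected wait for the next new type is 14/(14−i).
E = 14/14 + 14/13 + 14/12 + 14/11 + 14/10 + 14/9 + 14/8 + 14/7 + 14/6 + 14/5 + 14/4 + 14/3 + 14/2 + 14/1 = 1171733/25740 ≈ 45.52.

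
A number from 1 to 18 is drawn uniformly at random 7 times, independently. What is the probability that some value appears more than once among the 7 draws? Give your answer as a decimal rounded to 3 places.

0.738

P(all 7 different) = 18/18 · 17/18 · ··· · 12/18 ≈ 0.262.
P(at least two equal) = 1 − 0.262 = 0.738.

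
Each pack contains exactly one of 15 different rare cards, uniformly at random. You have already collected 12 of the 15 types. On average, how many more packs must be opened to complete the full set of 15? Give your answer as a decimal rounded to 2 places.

Starting from 12 distinct types, each trial gives a new one with probability (15−i)/15 when i types are held, so the wait for the next new type is 15/(15−i).
E = 15/3 + 15/2 + 15/1 = 55/2 ≈ 27.50.

27.50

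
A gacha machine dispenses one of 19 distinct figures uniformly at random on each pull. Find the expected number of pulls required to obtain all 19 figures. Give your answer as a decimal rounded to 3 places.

67.407

After i distinct types are collected, each trial gives a new one with probability (19−i)/19, so the expected wait for the next new type is 19/(19−i).
E = 19/19 + 19/18 + 19/17 + 19/16 + 19/15 + 19/14 + 19/13 + 19/12 + 19/11 + 19/10 + 19/9 + 19/8 + 19/7 + 19/6 + 19/5 + 19/4 + 19/3 + 19/2 + 19/1 = 275295799/4084080 ≈ 67.407.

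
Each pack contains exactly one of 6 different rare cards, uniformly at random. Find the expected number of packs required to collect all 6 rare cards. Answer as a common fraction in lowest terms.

147/10

After i distinct types are collected, each trial gives a new one with probability (6−i)/6, so the expected wait for the next new type is 6/(6−i).
E = 6/6 + 6/5 + 6/4 + 6/3 + 6/2 + 6/1 = 147/10.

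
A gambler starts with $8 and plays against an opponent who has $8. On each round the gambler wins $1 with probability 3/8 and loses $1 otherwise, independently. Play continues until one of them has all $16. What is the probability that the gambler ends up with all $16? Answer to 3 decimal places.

0.017

Let r = q/p = (5/8)/(3/8) = 5/3. The recurrence P(i) = p·P(i+1) + q·P(i−1) with P(0)=0, P(16)=1 gives P(i) = (1 − r^i)/(1 − r^16).
P(8) = (1 − (5/3)^8) / (1 − (5/3)^16) = 6561/397186 ≈ 0.017.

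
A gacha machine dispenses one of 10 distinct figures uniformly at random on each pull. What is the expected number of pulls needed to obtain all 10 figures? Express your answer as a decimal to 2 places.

29.29

After i distinct types are collected, each trial gives a new one with probability (10−i)/10, so the expected wait for the next new type is 10/(10−i).
E = 10/10 + 10/9 + 10/8 + 10/7 + 10/6 + 10/5 + 10/4 + 10/3 + 10/2 + 10/1 = 7381/252 ≈ 29.29.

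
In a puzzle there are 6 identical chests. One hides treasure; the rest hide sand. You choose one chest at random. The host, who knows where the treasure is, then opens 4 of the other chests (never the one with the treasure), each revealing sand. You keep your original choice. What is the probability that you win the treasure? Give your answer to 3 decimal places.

0.167

The host can always open 4 empty chests regardless of your choice, so the reveals give no information about your original chest.
P(win by staying) = 1/6 ≈ 0.167.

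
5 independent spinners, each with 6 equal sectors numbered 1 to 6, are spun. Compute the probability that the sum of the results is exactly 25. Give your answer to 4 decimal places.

0.0162

There are 6^5 = 7776 equally likely outcomes.
The number of ordered 5-tuples from {1,…,6} summing to 25 is 126.
P(sum = 25) = 126/7776 = 7/432 ≈ 0.0162.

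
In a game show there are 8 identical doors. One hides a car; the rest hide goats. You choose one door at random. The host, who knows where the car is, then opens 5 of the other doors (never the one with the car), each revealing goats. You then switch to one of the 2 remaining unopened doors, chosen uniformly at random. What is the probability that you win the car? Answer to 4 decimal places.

0.4375

Your original door holds the car with probability 1/8, so the other 7 collectively hold it with probability 7/8.
The host can always find 5 empty doors to open, so the reveals don't change that 7/8; it is now spread over the 2 remaining unopened doors.
P(win by switching) = (7/8) · (1/2) = 7/16 ≈ 0.4375.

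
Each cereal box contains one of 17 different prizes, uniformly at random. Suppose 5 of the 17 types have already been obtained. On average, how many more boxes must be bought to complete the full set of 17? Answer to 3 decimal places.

52.755

Starting from 5 distinct types, each trial gives a new one with probability (17−i)/17 when i types are held, so the wait for the next new type is 17/(17−i).
E = 17/12 + 17/11 + 17/10 + 17/9 + 17/8 + 17/7 + 17/6 + 17/5 + 17/4 + 17/3 + 17/2 + 17/1 = 1462357/27720 ≈ 52.755.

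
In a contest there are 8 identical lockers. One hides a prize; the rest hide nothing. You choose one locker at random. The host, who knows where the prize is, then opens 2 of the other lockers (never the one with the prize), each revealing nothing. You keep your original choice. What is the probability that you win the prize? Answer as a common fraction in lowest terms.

The host can always open 2 empty lockers regardless of your choice, so the reveals give no information about your original locker.
P(win by staying) = 1/8.

1/8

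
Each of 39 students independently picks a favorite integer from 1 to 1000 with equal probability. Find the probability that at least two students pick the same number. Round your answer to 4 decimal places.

It's easier to compute the probability that all 39 are distinct.
P(all distinct) = 1000/1000 · 999/1000 · ··· · 962/1000 ≈ 0.4720.
So the probability of at least one match is 1 − 0.4720 = 0.5280.

0.5280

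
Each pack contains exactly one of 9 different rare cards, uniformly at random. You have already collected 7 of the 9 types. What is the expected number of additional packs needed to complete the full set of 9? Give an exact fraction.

27/2

Starting from 7 distinct types, each trial gives a new one with probability (9−i)/9 when i types are held, so the wait for the next new type is 9/(9−i).
E = 9/2 + 9/1 = 27/2.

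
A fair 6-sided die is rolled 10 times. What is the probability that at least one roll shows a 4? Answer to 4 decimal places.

0.8385

P(no roll shows a 4) = (5/6)^10 ≈ 0.1615.
P(at least one) = 1 − 0.1615 = 0.8385.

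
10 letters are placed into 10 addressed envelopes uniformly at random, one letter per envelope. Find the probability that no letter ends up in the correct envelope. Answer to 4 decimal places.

This is the derangement probability: permutations of 10 with no fixed point.
D(10) = 10! · (1 − 1/1! + 1/2! − ··· + (−1)^10/10!) = 1334961.
P = 1334961/3628800 = 16481/44800 ≈ 0.3679.

0.3679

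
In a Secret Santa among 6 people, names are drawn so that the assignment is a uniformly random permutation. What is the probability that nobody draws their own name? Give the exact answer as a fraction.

53/144

This is the derangement probability: permutations of 6 with no fixed point.
D(6) = 6! · (1 − 1/1! + 1/2! − ··· + (−1)^6/6!) = 265.
P = 265/720 = 53/144.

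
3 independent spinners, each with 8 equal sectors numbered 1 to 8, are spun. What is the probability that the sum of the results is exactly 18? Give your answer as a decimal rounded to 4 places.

0.0547

There are 8^3 = 512 equally likely outcomes.
The number of ordered 3-tuples from {1,…,8} summing to 18 is 28.
P(sum = 18) = 28/512 = 7/128 ≈ 0.0547.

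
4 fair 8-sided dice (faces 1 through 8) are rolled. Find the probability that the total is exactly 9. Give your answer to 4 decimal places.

There are 8^4 = 4096 equally likely outcomes.
The number of ordered 4-tuples from {1,…,8} summing to 9 is 56.
P(sum = 9) = 56/4096 = 7/512 ≈ 0.0137.

0.0137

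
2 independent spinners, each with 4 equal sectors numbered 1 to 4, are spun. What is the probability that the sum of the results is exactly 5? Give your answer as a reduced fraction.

1/4

There are 4^2 = 16 equally likely outcomes.
The number of ordered 2-tuples from {1,…,4} summing to 5 is 4.
P(sum = 5) = 4/16 = 1/4.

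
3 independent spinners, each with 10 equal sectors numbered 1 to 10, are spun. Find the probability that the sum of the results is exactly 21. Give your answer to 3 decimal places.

There are 10^3 = 1000 equally likely outcomes.
The number of ordered 3-tuples from {1,…,10} summing to 21 is 55.
P(sum = 21) = 55/1000 = 11/200 ≈ 0.055.

0.055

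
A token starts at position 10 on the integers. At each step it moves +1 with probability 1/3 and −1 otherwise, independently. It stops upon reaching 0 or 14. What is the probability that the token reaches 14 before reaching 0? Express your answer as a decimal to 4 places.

0.0624

Let r = q/p = (2/3)/(1/3) = 2. The recurrence P(i) = p·P(i+1) + q·P(i−1) with P(0)=0, P(14)=1 gives P(i) = (1 − r^i)/(1 − r^14).
P(10) = (1 − (2)^10) / (1 − (2)^14) = 341/5461 ≈ 0.0624.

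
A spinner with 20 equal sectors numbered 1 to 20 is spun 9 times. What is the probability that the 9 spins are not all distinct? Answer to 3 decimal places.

P(all 9 different) = 20/20 · 19/20 · ··· · 12/20 ≈ 0.119.
P(at least two equal) = 1 − 0.119 = 0.881.

0.881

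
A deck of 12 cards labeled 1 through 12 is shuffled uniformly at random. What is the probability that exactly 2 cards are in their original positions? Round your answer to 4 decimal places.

Choose which 2 of the 12 are fixed: C(12,2) = 66 ways.
The remaining 10 must have no fixed point: D(10) = 1334961.
P = 66·1334961/479001600 = 16481/89600 ≈ 0.1839.

0.1839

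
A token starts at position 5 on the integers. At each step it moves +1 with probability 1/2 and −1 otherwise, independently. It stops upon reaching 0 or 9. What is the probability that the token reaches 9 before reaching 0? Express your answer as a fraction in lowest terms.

5/9

With a fair step, P(i) = ½P(i−1) + ½P(i+1) with P(0)=0, P(9)=1 has the linear solution P(i) = i/9.
P(5) = 5/9.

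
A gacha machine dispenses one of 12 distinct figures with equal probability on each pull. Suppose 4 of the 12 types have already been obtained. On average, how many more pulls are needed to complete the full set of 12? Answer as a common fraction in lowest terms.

2283/70

Starting from 4 distinct types, each trial gives a new one with probability (12−i)/12 when i types are held, so the wait for the next new type is 12/(12−i).
E = 12/8 + 12/7 + 12/6 + 12/5 + 12/4 + 12/3 + 12/2 + 12/1 = 2283/70.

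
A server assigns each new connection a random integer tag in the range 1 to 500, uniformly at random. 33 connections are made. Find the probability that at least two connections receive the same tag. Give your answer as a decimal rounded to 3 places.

0.660

It's easier to compute the probability that all 33 are distinct.
P(all distinct) = 500/500 · 499/500 · ··· · 468/500 ≈ 0.340.
So the probability of at least one match is 1 − 0.340 = 0.660.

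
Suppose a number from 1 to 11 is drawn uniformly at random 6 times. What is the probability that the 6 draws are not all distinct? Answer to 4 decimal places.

P(all 6 different) = 11/11 · 10/11 · ··· · 6/11 ≈ 0.1878.
P(at least two equal) = 1 − 0.1878 = 0.8122.

0.8122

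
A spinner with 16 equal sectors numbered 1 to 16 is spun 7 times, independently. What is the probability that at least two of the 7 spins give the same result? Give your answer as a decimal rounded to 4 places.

0.7852

P(all 7 different) = 16/16 · 15/16 · ··· · 10/16 ≈ 0.2148.
P(at least two equal) = 1 − 0.2148 = 0.7852.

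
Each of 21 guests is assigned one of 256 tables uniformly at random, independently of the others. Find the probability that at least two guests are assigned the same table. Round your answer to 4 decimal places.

It's easier to compute the probability that all 21 are distinct.
P(all distinct) = 256/256 · 255/256 · ··· · 236/256 ≈ 0.4304.
So the probability of at least one match is 1 − 0.4304 = 0.5696.

0.5696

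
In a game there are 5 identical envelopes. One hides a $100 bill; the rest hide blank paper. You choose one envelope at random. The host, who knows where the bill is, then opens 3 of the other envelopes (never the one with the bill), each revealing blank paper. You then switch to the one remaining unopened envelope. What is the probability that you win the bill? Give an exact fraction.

4/5

Your original envelope holds the bill with probability 1/5, so the other 4 collectively hold it with probability 4/5.
The host can always find 3 empty envelopes to open, so the reveals don't change that 4/5; it is now spread over the 1 remaining unopened envelope.
P(win by switching) = (4/5) · (1/1) = 4/5.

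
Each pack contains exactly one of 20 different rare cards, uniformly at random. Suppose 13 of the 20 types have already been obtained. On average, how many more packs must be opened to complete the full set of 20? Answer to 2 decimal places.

Starting from 13 distinct types, each trial gives a new one with probability (20−i)/20 when i types are held, so the wait for the next new type is 20/(20−i).
E = 20/7 + 20/6 + 20/5 + 20/4 + 20/3 + 20/2 + 20/1 = 363/7 ≈ 51.86.

51.86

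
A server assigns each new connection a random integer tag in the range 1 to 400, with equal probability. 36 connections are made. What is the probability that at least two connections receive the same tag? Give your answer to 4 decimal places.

It's easier to compute the probability that all 36 are distinct.
P(all distinct) = 400/400 · 399/400 · ··· · 365/400 ≈ 0.1972.
So the probability of at least one match is 1 − 0.1972 = 0.8028.

0.8028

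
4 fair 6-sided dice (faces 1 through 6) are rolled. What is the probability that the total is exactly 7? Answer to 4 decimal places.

There are 6^4 = 1296 equally likely outcomes.
The number of ordered 4-tuples from {1,…,6} summing to 7 is 20.
P(sum = 7) = 20/1296 = 5/324 ≈ 0.0154.

0.0154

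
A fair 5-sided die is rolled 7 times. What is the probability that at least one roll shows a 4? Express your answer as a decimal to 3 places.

0.790

P(no roll shows a 4) = (4/5)^7 ≈ 0.210.
P(at least one) = 1 − 0.210 = 0.790.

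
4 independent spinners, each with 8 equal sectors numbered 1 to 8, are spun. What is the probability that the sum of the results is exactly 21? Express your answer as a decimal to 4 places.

0.0693

There are 8^4 = 4096 equally likely outcomes.
The number of ordered 4-tuples from {1,…,8} summing to 21 is 284.
P(sum = 21) = 284/4096 = 71/1024 ≈ 0.0693.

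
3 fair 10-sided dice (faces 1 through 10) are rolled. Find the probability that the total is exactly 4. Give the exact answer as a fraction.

There are 10^3 = 1000 equally likely outcomes.
The number of ordered 3-tuples from {1,…,10} summing to 4 is 3.
P(sum = 4) = 3/1000.

3/1000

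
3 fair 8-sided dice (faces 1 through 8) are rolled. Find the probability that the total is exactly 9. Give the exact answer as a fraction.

7/128

There are 8^3 = 512 equally likely outcomes.
The number of ordered 3-tuples from {1,…,8} summing to 9 is 28.
P(sum = 9) = 28/512 = 7/128.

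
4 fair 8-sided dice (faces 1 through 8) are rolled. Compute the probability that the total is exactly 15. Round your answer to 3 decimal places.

There are 8^4 = 4096 equally likely outcomes.
The number of ordered 4-tuples from {1,…,8} summing to 15 is 284.
P(sum = 15) = 284/4096 = 71/1024 ≈ 0.069.

0.069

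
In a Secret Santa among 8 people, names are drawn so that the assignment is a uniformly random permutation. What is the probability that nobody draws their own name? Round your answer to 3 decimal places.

0.368

This is the derangement probability: permutations of 8 with no fixed point.
D(8) = 8! · (1 − 1/1! + 1/2! − ··· + (−1)^8/8!) = 14833.
P = 14833/40320 = 2119/5760 ≈ 0.368.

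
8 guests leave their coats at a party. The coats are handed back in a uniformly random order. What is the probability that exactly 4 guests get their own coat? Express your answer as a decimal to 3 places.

0.016

Choose which 4 of the 8 are fixed: C(8,4) = 70 ways.
The remaining 4 must have no fixed point: D(4) = 9.
P = 70·9/40320 = 1/64 ≈ 0.016.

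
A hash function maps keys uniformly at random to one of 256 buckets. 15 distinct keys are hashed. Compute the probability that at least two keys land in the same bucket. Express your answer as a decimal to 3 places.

0.342

It's easier to compute the probability that all 15 are distinct.
P(all distinct) = 256/256 · 255/256 · ··· · 242/256 ≈ 0.658.
So the probability of at least one match is 1 − 0.658 = 0.342.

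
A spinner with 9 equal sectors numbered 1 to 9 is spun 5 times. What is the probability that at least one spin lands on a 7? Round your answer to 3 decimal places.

P(no spin lands on a 7) = (8/9)^5 ≈ 0.555.
P(at least one) = 1 − 0.555 = 0.445.

0.445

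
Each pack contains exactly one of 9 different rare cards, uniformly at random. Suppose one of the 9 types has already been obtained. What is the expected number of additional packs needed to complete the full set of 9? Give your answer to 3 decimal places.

Starting from 1 distinct type, each trial gives a new one with probability (9−i)/9 when i types are held, so the wait for the next new type is 9/(9−i).
E = 9/8 + 9/7 + 9/6 + 9/5 + 9/4 + 9/3 + 9/2 + 9/1 = 6849/280 ≈ 24.461.

24.461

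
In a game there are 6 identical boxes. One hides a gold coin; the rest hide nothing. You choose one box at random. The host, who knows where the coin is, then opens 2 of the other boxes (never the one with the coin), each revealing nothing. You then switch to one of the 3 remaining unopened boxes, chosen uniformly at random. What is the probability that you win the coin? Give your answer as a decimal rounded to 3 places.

0.278

Your original box holds the coin with probability 1/6, so the other 5 collectively hold it with probability 5/6.
The host can always find 2 empty boxes to open, so the reveals don't change that 5/6; it is now spread over the 3 remaining unopened boxes.
P(win by switching) = (5/6) · (1/3) = 5/18 ≈ 0.278.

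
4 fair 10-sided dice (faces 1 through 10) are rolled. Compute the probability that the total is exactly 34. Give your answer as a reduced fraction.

21/2500

There are 10^4 = 10000 equally likely outcomes.
The number of ordered 4-tuples from {1,…,10} summing to 34 is 84.
P(sum = 34) = 84/10000 = 21/2500.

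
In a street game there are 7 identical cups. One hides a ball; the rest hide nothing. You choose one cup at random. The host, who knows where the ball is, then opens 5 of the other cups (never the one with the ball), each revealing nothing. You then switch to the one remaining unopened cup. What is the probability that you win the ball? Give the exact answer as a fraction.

Your original cup holds the ball with probability 1/7, so the other 6 collectively hold it with probability 6/7.
The host can always find 5 empty cups to open, so the reveals don't change that 6/7; it is now spread over the 1 remaining unopened cup.
P(win by switching) = (6/7) · (1/1) = 6/7.

6/7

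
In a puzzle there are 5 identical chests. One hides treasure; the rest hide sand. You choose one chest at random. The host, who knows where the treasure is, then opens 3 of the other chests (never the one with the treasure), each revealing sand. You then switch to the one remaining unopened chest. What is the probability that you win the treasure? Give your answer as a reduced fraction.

4/5

Your original chest holds the treasure with probability 1/5, so the other 4 collectively hold it with probability 4/5.
The host can always find 3 empty chests to open, so the reveals don't change that 4/5; it is now spread over the 1 remaining unopened chest.
P(win by switching) = (4/5) · (1/1) = 4/5.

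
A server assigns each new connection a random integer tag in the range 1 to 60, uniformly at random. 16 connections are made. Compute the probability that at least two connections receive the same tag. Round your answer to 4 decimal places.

It's easier to compute the probability that all 16 are distinct.
P(all distinct) = 60/60 · 59/60 · ··· · 45/60 ≈ 0.1110.
So the probability of at least one match is 1 − 0.1110 = 0.8890.

0.8890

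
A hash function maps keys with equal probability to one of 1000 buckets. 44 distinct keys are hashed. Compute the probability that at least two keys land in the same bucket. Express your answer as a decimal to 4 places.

It's easier to compute the probability that all 44 are distinct.
P(all distinct) = 1000/1000 · 999/1000 · ··· · 957/1000 ≈ 0.3829.
So the probability of at least one match is 1 − 0.3829 = 0.6171.

0.6171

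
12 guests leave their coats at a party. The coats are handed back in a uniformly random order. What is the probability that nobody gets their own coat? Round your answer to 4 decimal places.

0.3679

This is the derangement probability: permutations of 12 with no fixed point.
D(12) = 12! · (1 − 1/1! + 1/2! − ··· + (−1)^12/12!) = 176214841.
P = 176214841/479001600 = 16019531/43545600 ≈ 0.3679.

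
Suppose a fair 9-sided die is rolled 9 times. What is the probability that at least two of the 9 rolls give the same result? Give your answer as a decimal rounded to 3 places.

0.999

P(all 9 different) = 9/9 · 8/9 · ··· · 1/9 ≈ 0.001.
P(at least two equal) = 1 − 0.001 = 0.999.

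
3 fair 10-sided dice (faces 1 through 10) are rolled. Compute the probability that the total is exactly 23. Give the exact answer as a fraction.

There are 10^3 = 1000 equally likely outcomes.
The number of ordered 3-tuples from {1,…,10} summing to 23 is 36.
P(sum = 23) = 36/1000 = 9/250.

9/250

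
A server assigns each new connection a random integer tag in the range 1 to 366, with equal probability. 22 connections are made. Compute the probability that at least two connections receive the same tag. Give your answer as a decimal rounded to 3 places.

0.475

It's easier to compute the probability that all 22 are distinct.
P(all distinct) = 366/366 · 365/366 · ··· · 345/366 ≈ 0.525.
So the probability of at least one match is 1 − 0.525 = 0.475.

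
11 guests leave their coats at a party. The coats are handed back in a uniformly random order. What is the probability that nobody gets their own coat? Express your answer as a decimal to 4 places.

This is the derangement probability: permutations of 11 with no fixed point.
D(11) = 11! · (1 − 1/1! + 1/2! − ··· + (−1)^11/11!) = 14684570.
P = 14684570/39916800 = 1468457/3991680 ≈ 0.3679.

0.3679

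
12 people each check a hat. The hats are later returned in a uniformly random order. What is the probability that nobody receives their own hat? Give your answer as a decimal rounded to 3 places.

This is the derangement probability: permutations of 12 with no fixed point.
D(12) = 12! · (1 − 1/1! + 1/2! − ··· + (−1)^12/12!) = 176214841.
P = 176214841/479001600 = 16019531/43545600 ≈ 0.368.

0.368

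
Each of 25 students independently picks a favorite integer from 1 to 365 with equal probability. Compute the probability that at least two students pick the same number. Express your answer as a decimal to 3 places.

0.569

It's easier to compute the probability that all 25 are distinct.
P(all distinct) = 365/365 · 364/365 · ··· · 341/365 ≈ 0.431.
So the probability of at least one match is 1 − 0.431 = 0.569.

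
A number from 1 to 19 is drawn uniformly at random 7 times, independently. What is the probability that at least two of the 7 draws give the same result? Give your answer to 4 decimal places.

0.7159

P(all 7 different) = 19/19 · 18/19 · ··· · 13/19 ≈ 0.2841.
P(at least two equal) = 1 − 0.2841 = 0.7159.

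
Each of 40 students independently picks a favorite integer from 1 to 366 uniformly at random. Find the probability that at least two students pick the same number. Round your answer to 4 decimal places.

It's easier to compute the probability that all 40 are distinct.
P(all distinct) = 366/366 · 365/366 · ··· · 327/366 ≈ 0.1095.
So the probability of at least one match is 1 − 0.1095 = 0.8905.

0.8905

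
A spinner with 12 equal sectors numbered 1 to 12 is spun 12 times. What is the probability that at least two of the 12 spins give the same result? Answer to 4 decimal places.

0.9999

P(all 12 different) = 12/12 · 11/12 · ··· · 1/12 ≈ 0.0001.
P(at least two equal) = 1 − 0.0001 = 0.9999.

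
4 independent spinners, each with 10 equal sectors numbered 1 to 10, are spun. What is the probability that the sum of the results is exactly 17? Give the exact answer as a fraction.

There are 10^4 = 10000 equally likely outcomes.
The number of ordered 4-tuples from {1,…,10} summing to 17 is 480.
P(sum = 17) = 480/10000 = 6/125.

6/125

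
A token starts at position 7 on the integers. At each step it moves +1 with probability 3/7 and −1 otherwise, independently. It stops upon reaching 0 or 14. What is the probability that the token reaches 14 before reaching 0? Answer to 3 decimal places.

0.118

Let r = q/p = (4/7)/(3/7) = 4/3. The recurrence P(i) = p·P(i+1) + q·P(i−1) with P(0)=0, P(14)=1 gives P(i) = (1 − r^i)/(1 − r^14).
P(7) = (1 − (4/3)^7) / (1 − (4/3)^14) = 2187/18571 ≈ 0.118.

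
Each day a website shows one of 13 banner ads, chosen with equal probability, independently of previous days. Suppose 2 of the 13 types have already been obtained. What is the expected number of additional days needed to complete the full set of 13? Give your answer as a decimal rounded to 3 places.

Starting from 2 distinct types, each trial gives a new one with probability (13−i)/13 when i types are held, so the wait for the next new type is 13/(13−i).
E = 13/11 + 13/10 + 13/9 + 13/8 + 13/7 + 13/6 + 13/5 + 13/4 + 13/3 + 13/2 + 13/1 = 1088243/27720 ≈ 39.258.

39.258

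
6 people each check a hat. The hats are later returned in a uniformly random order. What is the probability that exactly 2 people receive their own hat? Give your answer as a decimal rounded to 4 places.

Choose which 2 of the 6 are fixed: C(6,2) = 15 ways.
The remaining 4 must have no fixed point: D(4) = 9.
P = 15·9/720 = 3/16 ≈ 0.1875.

0.1875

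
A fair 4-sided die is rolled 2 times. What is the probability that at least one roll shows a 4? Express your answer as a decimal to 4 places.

P(no roll shows a 4) = (3/4)^2 ≈ 0.5625.
P(at least one) = 1 − 0.5625 = 0.4375.

0.4375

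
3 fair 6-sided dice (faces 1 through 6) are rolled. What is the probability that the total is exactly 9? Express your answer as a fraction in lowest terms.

There are 6^3 = 216 equally likely outcomes.
The number of ordered 3-tuples from {1,…,6} summing to 9 is 25.
P(sum = 9) = 25/216.

25/216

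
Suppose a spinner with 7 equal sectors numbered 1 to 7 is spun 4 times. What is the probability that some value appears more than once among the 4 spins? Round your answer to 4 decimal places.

P(all 4 different) = 7/7 · 6/7 · ··· · 4/7 ≈ 0.3499.
P(at least two equal) = 1 − 0.3499 = 0.6501.

0.6501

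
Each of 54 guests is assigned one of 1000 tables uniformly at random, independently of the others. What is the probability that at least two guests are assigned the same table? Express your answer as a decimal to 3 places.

0.767

It's easier to compute the probability that all 54 are distinct.
P(all distinct) = 1000/1000 · 999/1000 · ··· · 947/1000 ≈ 0.233.
So the probability of at least one match is 1 − 0.233 = 0.767.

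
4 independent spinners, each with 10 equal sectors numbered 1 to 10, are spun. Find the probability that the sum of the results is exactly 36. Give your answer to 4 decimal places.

0.0035

There are 10^4 = 10000 equally likely outcomes.
The number of ordered 4-tuples from {1,…,10} summing to 36 is 35.
P(sum = 36) = 35/10000 = 7/2000 ≈ 0.0035.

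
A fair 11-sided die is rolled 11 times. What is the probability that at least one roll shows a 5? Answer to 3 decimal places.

P(no roll shows a 5) = (10/11)^11 ≈ 0.350.
P(at least one) = 1 − 0.350 = 0.650.

0.650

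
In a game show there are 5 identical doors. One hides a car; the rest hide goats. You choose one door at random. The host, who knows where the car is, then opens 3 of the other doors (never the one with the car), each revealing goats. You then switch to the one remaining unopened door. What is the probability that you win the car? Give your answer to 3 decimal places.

0.800

Your original door holds the car with probability 1/5, so the other 4 collectively hold it with probability 4/5.
The host can always find 3 empty doors to open, so the reveals don't change that 4/5; it is now spread over the 1 remaining unopened door.
P(win by switching) = (4/5) · (1/1) = 4/5 ≈ 0.800.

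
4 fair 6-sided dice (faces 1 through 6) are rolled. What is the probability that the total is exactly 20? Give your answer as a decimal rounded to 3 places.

There are 6^4 = 1296 equally likely outcomes.
The number of ordered 4-tuples from {1,…,6} summing to 20 is 35.
P(sum = 20) = 35/1296 ≈ 0.027.

0.027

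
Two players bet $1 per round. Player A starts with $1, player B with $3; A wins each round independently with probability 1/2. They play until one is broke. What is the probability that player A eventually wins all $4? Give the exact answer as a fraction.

With a fair step, P(i) = ½P(i−1) + ½P(i+1) with P(0)=0, P(4)=1 has the linear solution P(i) = i/4.
P(1) = 1/4.

1/4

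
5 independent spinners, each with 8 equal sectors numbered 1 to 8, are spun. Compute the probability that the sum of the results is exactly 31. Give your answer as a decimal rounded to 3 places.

There are 8^5 = 32768 equally likely outcomes.
The number of ordered 5-tuples from {1,…,8} summing to 31 is 690.
P(sum = 31) = 690/32768 = 345/16384 ≈ 0.021.

0.021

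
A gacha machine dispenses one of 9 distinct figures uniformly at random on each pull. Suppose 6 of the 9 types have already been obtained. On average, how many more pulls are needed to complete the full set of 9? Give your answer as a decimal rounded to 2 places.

16.50

Starting from 6 distinct types, each trial gives a new one with probability (9−i)/9 when i types are held, so the wait for the next new type is 9/(9−i).
E = 9/3 + 9/2 + 9/1 = 33/2 ≈ 16.50.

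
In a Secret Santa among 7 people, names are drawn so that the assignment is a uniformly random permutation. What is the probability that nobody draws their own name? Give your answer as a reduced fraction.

This is the derangement probability: permutations of 7 with no fixed point.
D(7) = 7! · (1 − 1/1! + 1/2! − ··· + (−1)^7/7!) = 1854.
P = 1854/5040 = 103/280.

103/280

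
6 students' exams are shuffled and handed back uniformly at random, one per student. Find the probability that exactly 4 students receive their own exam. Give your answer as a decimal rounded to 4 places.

Choose which 4 of the 6 are fixed: C(6,4) = 15 ways.
The remaining 2 must have no fixed point: D(2) = 1.
P = 15·1/720 = 1/48 ≈ 0.0208.

0.0208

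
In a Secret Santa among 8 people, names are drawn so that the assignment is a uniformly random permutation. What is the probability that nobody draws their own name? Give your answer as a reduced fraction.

2119/5760

This is the derangement probability: permutations of 8 with no fixed point.
D(8) = 8! · (1 − 1/1! + 1/2! − ··· + (−1)^8/8!) = 14833.
P = 14833/40320 = 2119/5760.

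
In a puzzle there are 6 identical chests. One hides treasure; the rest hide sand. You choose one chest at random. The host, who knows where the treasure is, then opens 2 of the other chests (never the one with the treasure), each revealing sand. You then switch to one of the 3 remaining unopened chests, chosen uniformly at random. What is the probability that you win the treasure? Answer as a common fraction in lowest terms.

Your original chest holds the treasure with probability 1/6, so the other 5 collectively hold it with probability 5/6.
The host can always find 2 empty chests to open, so the reveals don't change that 5/6; it is now spread over the 3 remaining unopened chests.
P(win by switching) = (5/6) · (1/3) = 5/18.

5/18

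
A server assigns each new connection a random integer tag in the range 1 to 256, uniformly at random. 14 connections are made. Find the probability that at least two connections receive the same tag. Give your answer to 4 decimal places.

0.3036

It's easier to compute the probability that all 14 are distinct.
P(all distinct) = 256/256 · 255/256 · ··· · 243/256 ≈ 0.6964.
So the probability of at least one match is 1 − 0.6964 = 0.3036.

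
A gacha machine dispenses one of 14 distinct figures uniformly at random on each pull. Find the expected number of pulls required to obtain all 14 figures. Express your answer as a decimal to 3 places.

45.522

After i distinct types are collected, each trial gives a new one with probability (14−i)/14, so the expected wait for the next new type is 14/(14−i).
E = 14/14 + 14/13 + 14/12 + 14/11 + 14/10 + 14/9 + 14/8 + 14/7 + 14/6 + 14/5 + 14/4 + 14/3 + 14/2 + 14/1 = 1171733/25740 ≈ 45.522.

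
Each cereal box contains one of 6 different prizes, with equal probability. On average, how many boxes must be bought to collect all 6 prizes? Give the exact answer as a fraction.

147/10

After i distinct types are collected, each trial gives a new one with probability (6−i)/6, so the expected wait for the next new type is 6/(6−i).
E = 6/6 + 6/5 + 6/4 + 6/3 + 6/2 + 6/1 = 147/10.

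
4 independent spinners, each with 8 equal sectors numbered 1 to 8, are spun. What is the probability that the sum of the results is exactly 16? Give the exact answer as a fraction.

315/4096

There are 8^4 = 4096 equally likely outcomes.
The number of ordered 4-tuples from {1,…,8} summing to 16 is 315.
P(sum = 16) = 315/4096.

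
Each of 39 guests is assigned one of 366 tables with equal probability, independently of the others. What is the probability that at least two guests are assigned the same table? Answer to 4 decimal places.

It's easier to compute the probability that all 39 are distinct.
P(all distinct) = 366/366 · 365/366 · ··· · 328/366 ≈ 0.1225.
So the probability of at least one match is 1 − 0.1225 = 0.8775.

0.8775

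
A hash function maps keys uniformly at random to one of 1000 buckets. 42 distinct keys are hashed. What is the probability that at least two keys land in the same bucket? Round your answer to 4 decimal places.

It's easier to compute the probability that all 42 are distinct.
P(all distinct) = 1000/1000 · 999/1000 · ··· · 959/1000 ≈ 0.4176.
So the probability of at least one match is 1 − 0.4176 = 0.5824.

0.5824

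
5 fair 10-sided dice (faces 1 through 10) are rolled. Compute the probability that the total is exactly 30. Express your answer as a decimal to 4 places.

0.0563

There are 10^5 = 100000 equally likely outcomes.
The number of ordered 5-tuples from {1,…,10} summing to 30 is 5631.
P(sum = 30) = 5631/100000 ≈ 0.0563.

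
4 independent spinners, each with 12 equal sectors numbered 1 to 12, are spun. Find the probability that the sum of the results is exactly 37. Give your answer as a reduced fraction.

91/5184

There are 12^4 = 20736 equally likely outcomes.
The number of ordered 4-tuples from {1,…,12} summing to 37 is 364.
P(sum = 37) = 364/20736 = 91/5184.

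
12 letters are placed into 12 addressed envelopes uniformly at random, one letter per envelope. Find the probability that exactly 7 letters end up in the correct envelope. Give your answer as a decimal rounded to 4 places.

0.0001

Choose which 7 of the 12 are fixed: C(12,7) = 792 ways.
The remaining 5 must have no fixed point: D(5) = 44.
P = 792·44/479001600 = 11/151200 ≈ 0.0001.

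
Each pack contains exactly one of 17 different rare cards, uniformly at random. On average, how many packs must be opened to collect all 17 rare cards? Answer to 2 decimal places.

58.47

After i distinct types are collected, each trial gives a new one with probability (17−i)/17, so the expected wait for the next new type is 17/(17−i).
E = 17/17 + 17/16 + 17/15 + 17/14 + 17/13 + 17/12 + 17/11 + 17/10 + 17/9 + 17/8 + 17/7 + 17/6 + 17/5 + 17/4 + 17/3 + 17/2 + 17/1 = 42142223/720720 ≈ 58.47.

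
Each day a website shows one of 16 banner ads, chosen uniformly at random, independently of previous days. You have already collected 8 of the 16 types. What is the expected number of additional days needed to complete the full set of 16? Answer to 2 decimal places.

Starting from 8 distinct types, each trial gives a new one with probability (16−i)/16 when i types are held, so the wait for the next new type is 16/(16−i).
E = 16/8 + 16/7 + 16/6 + 16/5 + 16/4 + 16/3 + 16/2 + 16/1 = 1522/35 ≈ 43.49.

43.49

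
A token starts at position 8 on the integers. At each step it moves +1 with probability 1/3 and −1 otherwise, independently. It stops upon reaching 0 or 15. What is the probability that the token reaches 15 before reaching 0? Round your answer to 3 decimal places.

0.008

Let r = q/p = (2/3)/(1/3) = 2. The recurrence P(i) = p·P(i+1) + q·P(i−1) with P(0)=0, P(15)=1 gives P(i) = (1 − r^i)/(1 − r^15).
P(8) = (1 − (2)^8) / (1 − (2)^15) = 255/32767 ≈ 0.008.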